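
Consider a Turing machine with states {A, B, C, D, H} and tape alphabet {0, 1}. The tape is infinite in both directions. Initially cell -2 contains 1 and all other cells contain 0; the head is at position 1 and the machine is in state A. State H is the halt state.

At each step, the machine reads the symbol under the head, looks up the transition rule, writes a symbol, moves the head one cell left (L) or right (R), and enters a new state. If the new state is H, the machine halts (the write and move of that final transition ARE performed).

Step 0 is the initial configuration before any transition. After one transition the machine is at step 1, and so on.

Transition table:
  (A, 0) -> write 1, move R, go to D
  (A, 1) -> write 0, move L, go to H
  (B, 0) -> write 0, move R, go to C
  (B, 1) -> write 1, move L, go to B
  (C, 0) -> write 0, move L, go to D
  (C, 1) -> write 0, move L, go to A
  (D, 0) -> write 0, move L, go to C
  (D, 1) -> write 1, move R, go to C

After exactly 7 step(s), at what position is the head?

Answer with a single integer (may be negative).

Answer: 0

Derivation:
Step 1: in state A at pos 1, read 0 -> (A,0)->write 1,move R,goto D. Now: state=D, head=2, tape[-3..3]=0100100 (head:      ^)
Step 2: in state D at pos 2, read 0 -> (D,0)->write 0,move L,goto C. Now: state=C, head=1, tape[-3..3]=0100100 (head:     ^)
Step 3: in state C at pos 1, read 1 -> (C,1)->write 0,move L,goto A. Now: state=A, head=0, tape[-3..3]=0100000 (head:    ^)
Step 4: in state A at pos 0, read 0 -> (A,0)->write 1,move R,goto D. Now: state=D, head=1, tape[-3..3]=0101000 (head:     ^)
Step 5: in state D at pos 1, read 0 -> (D,0)->write 0,move L,goto C. Now: state=C, head=0, tape[-3..3]=0101000 (head:    ^)
Step 6: in state C at pos 0, read 1 -> (C,1)->write 0,move L,goto A. Now: state=A, head=-1, tape[-3..3]=0100000 (head:   ^)
Step 7: in state A at pos -1, read 0 -> (A,0)->write 1,move R,goto D. Now: state=D, head=0, tape[-3..3]=0110000 (head:    ^)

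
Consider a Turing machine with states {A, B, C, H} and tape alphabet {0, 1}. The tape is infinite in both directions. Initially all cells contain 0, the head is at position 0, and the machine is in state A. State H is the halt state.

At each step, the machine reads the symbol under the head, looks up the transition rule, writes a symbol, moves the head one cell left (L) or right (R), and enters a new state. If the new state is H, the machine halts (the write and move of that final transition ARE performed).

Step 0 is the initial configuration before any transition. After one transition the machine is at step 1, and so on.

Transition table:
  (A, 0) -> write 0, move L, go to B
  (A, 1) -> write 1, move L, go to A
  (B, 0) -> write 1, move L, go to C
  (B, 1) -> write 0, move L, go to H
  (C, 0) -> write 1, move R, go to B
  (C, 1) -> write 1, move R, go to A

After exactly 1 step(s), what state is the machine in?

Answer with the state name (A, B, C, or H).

Answer: B

Derivation:
Step 1: in state A at pos 0, read 0 -> (A,0)->write 0,move L,goto B. Now: state=B, head=-1, tape[-2..1]=0000 (head:  ^)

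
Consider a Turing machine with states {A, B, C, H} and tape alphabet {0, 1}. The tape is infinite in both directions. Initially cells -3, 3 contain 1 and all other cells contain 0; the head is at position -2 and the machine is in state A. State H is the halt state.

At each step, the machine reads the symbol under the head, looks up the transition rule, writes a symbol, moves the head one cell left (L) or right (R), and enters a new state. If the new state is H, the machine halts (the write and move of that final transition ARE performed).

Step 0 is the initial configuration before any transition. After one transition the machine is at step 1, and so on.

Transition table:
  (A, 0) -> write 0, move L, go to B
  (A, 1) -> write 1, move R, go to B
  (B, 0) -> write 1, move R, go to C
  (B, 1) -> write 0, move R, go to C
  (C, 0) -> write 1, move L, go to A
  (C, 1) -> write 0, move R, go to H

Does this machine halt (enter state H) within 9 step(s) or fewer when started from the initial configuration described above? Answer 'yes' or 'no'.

Answer: yes

Derivation:
Step 1: in state A at pos -2, read 0 -> (A,0)->write 0,move L,goto B. Now: state=B, head=-3, tape[-4..4]=010000010 (head:  ^)
Step 2: in state B at pos -3, read 1 -> (B,1)->write 0,move R,goto C. Now: state=C, head=-2, tape[-4..4]=000000010 (head:   ^)
Step 3: in state C at pos -2, read 0 -> (C,0)->write 1,move L,goto A. Now: state=A, head=-3, tape[-4..4]=001000010 (head:  ^)
Step 4: in state A at pos -3, read 0 -> (A,0)->write 0,move L,goto B. Now: state=B, head=-4, tape[-5..4]=0001000010 (head:  ^)
Step 5: in state B at pos -4, read 0 -> (B,0)->write 1,move R,goto C. Now: state=C, head=-3, tape[-5..4]=0101000010 (head:   ^)
Step 6: in state C at pos -3, read 0 -> (C,0)->write 1,move L,goto A. Now: state=A, head=-4, tape[-5..4]=0111000010 (head:  ^)
Step 7: in state A at pos -4, read 1 -> (A,1)->write 1,move R,goto B. Now: state=B, head=-3, tape[-5..4]=0111000010 (head:   ^)
Step 8: in state B at pos -3, read 1 -> (B,1)->write 0,move R,goto C. Now: state=C, head=-2, tape[-5..4]=0101000010 (head:    ^)
Step 9: in state C at pos -2, read 1 -> (C,1)->write 0,move R,goto H. Now: state=H, head=-1, tape[-5..4]=0100000010 (head:     ^)
State H reached at step 9; 9 <= 9 -> yes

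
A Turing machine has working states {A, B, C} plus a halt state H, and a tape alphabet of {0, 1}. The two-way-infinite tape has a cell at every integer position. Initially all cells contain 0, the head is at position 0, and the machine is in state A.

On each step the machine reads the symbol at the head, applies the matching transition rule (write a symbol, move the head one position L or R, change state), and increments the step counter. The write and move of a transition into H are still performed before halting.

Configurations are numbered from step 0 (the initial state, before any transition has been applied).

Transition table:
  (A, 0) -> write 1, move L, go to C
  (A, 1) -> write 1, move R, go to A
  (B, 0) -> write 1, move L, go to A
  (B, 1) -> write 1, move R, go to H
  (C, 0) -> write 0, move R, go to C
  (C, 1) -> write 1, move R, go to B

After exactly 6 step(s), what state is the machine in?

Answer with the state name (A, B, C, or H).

Step 1: in state A at pos 0, read 0 -> (A,0)->write 1,move L,goto C. Now: state=C, head=-1, tape[-2..1]=0010 (head:  ^)
Step 2: in state C at pos -1, read 0 -> (C,0)->write 0,move R,goto C. Now: state=C, head=0, tape[-2..1]=0010 (head:   ^)
Step 3: in state C at pos 0, read 1 -> (C,1)->write 1,move R,goto B. Now: state=B, head=1, tape[-2..2]=00100 (head:    ^)
Step 4: in state B at pos 1, read 0 -> (B,0)->write 1,move L,goto A. Now: state=A, head=0, tape[-2..2]=00110 (head:   ^)
Step 5: in state A at pos 0, read 1 -> (A,1)->write 1,move R,goto A. Now: state=A, head=1, tape[-2..2]=00110 (head:    ^)
Step 6: in state A at pos 1, read 1 -> (A,1)->write 1,move R,goto A. Now: state=A, head=2, tape[-2..3]=001100 (head:     ^)

Answer: A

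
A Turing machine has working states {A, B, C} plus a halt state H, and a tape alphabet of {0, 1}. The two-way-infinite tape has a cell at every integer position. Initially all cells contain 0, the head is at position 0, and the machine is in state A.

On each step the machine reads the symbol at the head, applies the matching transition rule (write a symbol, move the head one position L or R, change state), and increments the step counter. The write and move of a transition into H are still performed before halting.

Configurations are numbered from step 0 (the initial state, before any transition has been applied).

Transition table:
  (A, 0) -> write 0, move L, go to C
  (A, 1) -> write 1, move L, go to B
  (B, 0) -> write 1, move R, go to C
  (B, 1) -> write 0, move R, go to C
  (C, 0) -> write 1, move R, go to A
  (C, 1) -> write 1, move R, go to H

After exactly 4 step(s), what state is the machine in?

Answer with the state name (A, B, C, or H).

Step 1: in state A at pos 0, read 0 -> (A,0)->write 0,move L,goto C. Now: state=C, head=-1, tape[-2..1]=0000 (head:  ^)
Step 2: in state C at pos -1, read 0 -> (C,0)->write 1,move R,goto A. Now: state=A, head=0, tape[-2..1]=0100 (head:   ^)
Step 3: in state A at pos 0, read 0 -> (A,0)->write 0,move L,goto C. Now: state=C, head=-1, tape[-2..1]=0100 (head:  ^)
Step 4: in state C at pos -1, read 1 -> (C,1)->write 1,move R,goto H. Now: state=H, head=0, tape[-2..1]=0100 (head:   ^)

Answer: H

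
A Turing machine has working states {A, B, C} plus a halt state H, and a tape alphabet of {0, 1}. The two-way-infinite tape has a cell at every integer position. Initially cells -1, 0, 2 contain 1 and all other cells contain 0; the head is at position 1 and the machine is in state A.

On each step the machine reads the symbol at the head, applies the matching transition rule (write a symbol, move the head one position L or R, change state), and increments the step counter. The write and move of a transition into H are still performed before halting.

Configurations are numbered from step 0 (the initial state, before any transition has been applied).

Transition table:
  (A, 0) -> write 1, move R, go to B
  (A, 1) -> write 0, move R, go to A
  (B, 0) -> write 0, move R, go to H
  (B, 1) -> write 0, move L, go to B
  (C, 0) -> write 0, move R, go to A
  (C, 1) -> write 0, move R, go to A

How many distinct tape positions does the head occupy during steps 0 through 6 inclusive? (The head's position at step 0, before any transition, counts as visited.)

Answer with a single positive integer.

Step 1: in state A at pos 1, read 0 -> (A,0)->write 1,move R,goto B. Now: state=B, head=2, tape[-2..3]=011110 (head:     ^)
Step 2: in state B at pos 2, read 1 -> (B,1)->write 0,move L,goto B. Now: state=B, head=1, tape[-2..3]=011100 (head:    ^)
Step 3: in state B at pos 1, read 1 -> (B,1)->write 0,move L,goto B. Now: state=B, head=0, tape[-2..3]=011000 (head:   ^)
Step 4: in state B at pos 0, read 1 -> (B,1)->write 0,move L,goto B. Now: state=B, head=-1, tape[-2..3]=010000 (head:  ^)
Step 5: in state B at pos -1, read 1 -> (B,1)->write 0,move L,goto B. Now: state=B, head=-2, tape[-3..3]=0000000 (head:  ^)
Step 6: in state B at pos -2, read 0 -> (B,0)->write 0,move R,goto H. Now: state=H, head=-1, tape[-3..3]=0000000 (head:   ^)
Head positions at steps 0..6: starting at 1, distinct positions visited = {-2, -1, 0, 1, 2} -> 5 position(s)

Answer: 5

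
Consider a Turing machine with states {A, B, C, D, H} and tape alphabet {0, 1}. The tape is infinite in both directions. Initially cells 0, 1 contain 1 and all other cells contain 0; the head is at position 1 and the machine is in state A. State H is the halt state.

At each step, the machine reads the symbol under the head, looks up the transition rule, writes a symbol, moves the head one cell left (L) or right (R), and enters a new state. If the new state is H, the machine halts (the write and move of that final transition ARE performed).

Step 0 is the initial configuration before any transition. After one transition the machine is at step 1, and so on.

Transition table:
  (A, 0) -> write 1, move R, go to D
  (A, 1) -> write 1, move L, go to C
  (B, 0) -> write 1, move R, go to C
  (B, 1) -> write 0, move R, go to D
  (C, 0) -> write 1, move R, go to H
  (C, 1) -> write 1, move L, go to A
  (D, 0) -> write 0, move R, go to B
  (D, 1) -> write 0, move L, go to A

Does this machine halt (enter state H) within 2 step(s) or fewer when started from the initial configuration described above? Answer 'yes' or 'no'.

Answer: no

Derivation:
Step 1: in state A at pos 1, read 1 -> (A,1)->write 1,move L,goto C. Now: state=C, head=0, tape[-1..2]=0110 (head:  ^)
Step 2: in state C at pos 0, read 1 -> (C,1)->write 1,move L,goto A. Now: state=A, head=-1, tape[-2..2]=00110 (head:  ^)
After 2 step(s): state = A (not H) -> not halted within 2 -> no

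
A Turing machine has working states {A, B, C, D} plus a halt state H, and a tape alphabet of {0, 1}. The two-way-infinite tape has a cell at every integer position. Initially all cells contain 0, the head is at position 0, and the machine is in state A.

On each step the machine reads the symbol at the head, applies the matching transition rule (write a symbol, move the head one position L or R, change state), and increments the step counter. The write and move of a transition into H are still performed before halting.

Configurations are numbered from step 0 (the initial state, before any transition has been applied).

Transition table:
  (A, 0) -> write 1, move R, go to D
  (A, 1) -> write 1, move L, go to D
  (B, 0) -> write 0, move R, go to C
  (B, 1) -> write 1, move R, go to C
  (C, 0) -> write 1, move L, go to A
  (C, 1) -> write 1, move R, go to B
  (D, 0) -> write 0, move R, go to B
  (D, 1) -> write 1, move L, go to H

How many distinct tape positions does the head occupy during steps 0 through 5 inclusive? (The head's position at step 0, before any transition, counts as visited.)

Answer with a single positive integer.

Answer: 4

Derivation:
Step 1: in state A at pos 0, read 0 -> (A,0)->write 1,move R,goto D. Now: state=D, head=1, tape[-1..2]=0100 (head:   ^)
Step 2: in state D at pos 1, read 0 -> (D,0)->write 0,move R,goto B. Now: state=B, head=2, tape[-1..3]=01000 (head:    ^)
Step 3: in state B at pos 2, read 0 -> (B,0)->write 0,move R,goto C. Now: state=C, head=3, tape[-1..4]=010000 (head:     ^)
Step 4: in state C at pos 3, read 0 -> (C,0)->write 1,move L,goto A. Now: state=A, head=2, tape[-1..4]=010010 (head:    ^)
Step 5: in state A at pos 2, read 0 -> (A,0)->write 1,move R,goto D. Now: state=D, head=3, tape[-1..4]=010110 (head:     ^)
Head positions at steps 0..5: starting at 0, distinct positions visited = {0, 1, 2, 3} -> 4 position(s)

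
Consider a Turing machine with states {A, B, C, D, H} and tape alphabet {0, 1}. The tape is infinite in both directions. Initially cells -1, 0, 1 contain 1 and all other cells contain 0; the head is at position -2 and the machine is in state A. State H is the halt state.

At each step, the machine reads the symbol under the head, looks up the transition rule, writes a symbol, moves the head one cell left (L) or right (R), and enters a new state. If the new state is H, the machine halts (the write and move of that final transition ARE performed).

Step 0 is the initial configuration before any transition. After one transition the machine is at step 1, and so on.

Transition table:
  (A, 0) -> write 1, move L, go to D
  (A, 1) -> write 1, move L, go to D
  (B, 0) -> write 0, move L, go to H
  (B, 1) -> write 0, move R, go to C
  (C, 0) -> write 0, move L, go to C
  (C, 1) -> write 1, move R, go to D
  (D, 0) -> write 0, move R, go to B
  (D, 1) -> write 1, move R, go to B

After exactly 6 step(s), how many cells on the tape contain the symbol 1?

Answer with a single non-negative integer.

Answer: 2

Derivation:
Step 1: in state A at pos -2, read 0 -> (A,0)->write 1,move L,goto D. Now: state=D, head=-3, tape[-4..2]=0011110 (head:  ^)
Step 2: in state D at pos -3, read 0 -> (D,0)->write 0,move R,goto B. Now: state=B, head=-2, tape[-4..2]=0011110 (head:   ^)
Step 3: in state B at pos -2, read 1 -> (B,1)->write 0,move R,goto C. Now: state=C, head=-1, tape[-4..2]=0001110 (head:    ^)
Step 4: in state C at pos -1, read 1 -> (C,1)->write 1,move R,goto D. Now: state=D, head=0, tape[-4..2]=0001110 (head:     ^)
Step 5: in state D at pos 0, read 1 -> (D,1)->write 1,move R,goto B. Now: state=B, head=1, tape[-4..2]=0001110 (head:      ^)
Step 6: in state B at pos 1, read 1 -> (B,1)->write 0,move R,goto C. Now: state=C, head=2, tape[-4..3]=00011000 (head:       ^)
Cells containing 1 after step 6: {-1, 0} -> 2 cell(s)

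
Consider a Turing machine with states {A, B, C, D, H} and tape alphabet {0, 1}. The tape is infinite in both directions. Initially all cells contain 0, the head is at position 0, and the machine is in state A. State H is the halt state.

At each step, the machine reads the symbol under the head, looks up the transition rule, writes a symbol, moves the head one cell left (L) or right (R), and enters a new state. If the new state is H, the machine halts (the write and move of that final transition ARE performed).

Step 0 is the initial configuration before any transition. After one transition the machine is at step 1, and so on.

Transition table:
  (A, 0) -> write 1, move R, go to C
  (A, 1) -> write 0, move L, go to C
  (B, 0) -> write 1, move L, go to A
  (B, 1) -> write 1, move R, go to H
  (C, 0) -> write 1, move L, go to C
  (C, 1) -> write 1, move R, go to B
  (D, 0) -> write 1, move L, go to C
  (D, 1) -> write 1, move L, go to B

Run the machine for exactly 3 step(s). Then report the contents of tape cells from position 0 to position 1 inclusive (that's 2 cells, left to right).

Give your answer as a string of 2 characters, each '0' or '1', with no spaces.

Step 1: in state A at pos 0, read 0 -> (A,0)->write 1,move R,goto C. Now: state=C, head=1, tape[-1..2]=0100 (head:   ^)
Step 2: in state C at pos 1, read 0 -> (C,0)->write 1,move L,goto C. Now: state=C, head=0, tape[-1..2]=0110 (head:  ^)
Step 3: in state C at pos 0, read 1 -> (C,1)->write 1,move R,goto B. Now: state=B, head=1, tape[-1..2]=0110 (head:   ^)

Answer: 11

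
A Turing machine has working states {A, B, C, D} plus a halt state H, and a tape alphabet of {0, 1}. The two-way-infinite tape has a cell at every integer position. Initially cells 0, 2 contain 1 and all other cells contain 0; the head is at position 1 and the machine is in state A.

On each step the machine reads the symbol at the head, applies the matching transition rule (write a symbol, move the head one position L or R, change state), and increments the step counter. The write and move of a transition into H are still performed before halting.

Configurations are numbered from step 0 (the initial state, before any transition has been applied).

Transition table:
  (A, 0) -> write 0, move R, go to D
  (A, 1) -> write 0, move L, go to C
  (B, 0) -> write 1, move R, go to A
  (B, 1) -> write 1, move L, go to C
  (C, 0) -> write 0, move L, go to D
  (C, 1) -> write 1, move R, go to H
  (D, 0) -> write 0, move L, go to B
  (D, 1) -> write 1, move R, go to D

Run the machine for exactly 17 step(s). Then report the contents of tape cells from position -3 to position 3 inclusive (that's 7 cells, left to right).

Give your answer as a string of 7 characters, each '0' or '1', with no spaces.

Step 1: in state A at pos 1, read 0 -> (A,0)->write 0,move R,goto D. Now: state=D, head=2, tape[-1..3]=01010 (head:    ^)
Step 2: in state D at pos 2, read 1 -> (D,1)->write 1,move R,goto D. Now: state=D, head=3, tape[-1..4]=010100 (head:     ^)
Step 3: in state D at pos 3, read 0 -> (D,0)->write 0,move L,goto B. Now: state=B, head=2, tape[-1..4]=010100 (head:    ^)
Step 4: in state B at pos 2, read 1 -> (B,1)->write 1,move L,goto C. Now: state=C, head=1, tape[-1..4]=010100 (head:   ^)
Step 5: in state C at pos 1, read 0 -> (C,0)->write 0,move L,goto D. Now: state=D, head=0, tape[-1..4]=010100 (head:  ^)
Step 6: in state D at pos 0, read 1 -> (D,1)->write 1,move R,goto D. Now: state=D, head=1, tape[-1..4]=010100 (head:   ^)
Step 7: in state D at pos 1, read 0 -> (D,0)->write 0,move L,goto B. Now: state=B, head=0, tape[-1..4]=010100 (head:  ^)
Step 8: in state B at pos 0, read 1 -> (B,1)->write 1,move L,goto C. Now: state=C, head=-1, tape[-2..4]=0010100 (head:  ^)
Step 9: in state C at pos -1, read 0 -> (C,0)->write 0,move L,goto D. Now: state=D, head=-2, tape[-3..4]=00010100 (head:  ^)
Step 10: in state D at pos -2, read 0 -> (D,0)->write 0,move L,goto B. Now: state=B, head=-3, tape[-4..4]=000010100 (head:  ^)
Step 11: in state B at pos -3, read 0 -> (B,0)->write 1,move R,goto A. Now: state=A, head=-2, tape[-4..4]=010010100 (head:   ^)
Step 12: in state A at pos -2, read 0 -> (A,0)->write 0,move R,goto D. Now: state=D, head=-1, tape[-4..4]=010010100 (head:    ^)
Step 13: in state D at pos -1, read 0 -> (D,0)->write 0,move L,goto B. Now: state=B, head=-2, tape[-4..4]=010010100 (head:   ^)
Step 14: in state B at pos -2, read 0 -> (B,0)->write 1,move R,goto A. Now: state=A, head=-1, tape[-4..4]=011010100 (head:    ^)
Step 15: in state A at pos -1, read 0 -> (A,0)->write 0,move R,goto D. Now: state=D, head=0, tape[-4..4]=011010100 (head:     ^)
Step 16: in state D at pos 0, read 1 -> (D,1)->write 1,move R,goto D. Now: state=D, head=1, tape[-4..4]=011010100 (head:      ^)
Step 17: in state D at pos 1, read 0 -> (D,0)->write 0,move L,goto B. Now: state=B, head=0, tape[-4..4]=011010100 (head:     ^)

Answer: 1101010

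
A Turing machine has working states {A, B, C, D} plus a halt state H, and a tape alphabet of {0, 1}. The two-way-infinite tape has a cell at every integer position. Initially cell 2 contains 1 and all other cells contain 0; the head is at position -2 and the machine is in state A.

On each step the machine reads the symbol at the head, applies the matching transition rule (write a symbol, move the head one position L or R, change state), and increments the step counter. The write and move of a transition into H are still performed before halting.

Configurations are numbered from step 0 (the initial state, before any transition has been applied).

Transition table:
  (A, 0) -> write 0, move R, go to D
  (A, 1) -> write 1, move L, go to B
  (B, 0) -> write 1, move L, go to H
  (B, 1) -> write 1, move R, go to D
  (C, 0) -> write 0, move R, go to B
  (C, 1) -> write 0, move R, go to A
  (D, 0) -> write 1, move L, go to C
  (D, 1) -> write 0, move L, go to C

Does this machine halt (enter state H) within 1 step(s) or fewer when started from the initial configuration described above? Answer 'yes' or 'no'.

Answer: no

Derivation:
Step 1: in state A at pos -2, read 0 -> (A,0)->write 0,move R,goto D. Now: state=D, head=-1, tape[-3..3]=0000010 (head:   ^)
After 1 step(s): state = D (not H) -> not halted within 1 -> no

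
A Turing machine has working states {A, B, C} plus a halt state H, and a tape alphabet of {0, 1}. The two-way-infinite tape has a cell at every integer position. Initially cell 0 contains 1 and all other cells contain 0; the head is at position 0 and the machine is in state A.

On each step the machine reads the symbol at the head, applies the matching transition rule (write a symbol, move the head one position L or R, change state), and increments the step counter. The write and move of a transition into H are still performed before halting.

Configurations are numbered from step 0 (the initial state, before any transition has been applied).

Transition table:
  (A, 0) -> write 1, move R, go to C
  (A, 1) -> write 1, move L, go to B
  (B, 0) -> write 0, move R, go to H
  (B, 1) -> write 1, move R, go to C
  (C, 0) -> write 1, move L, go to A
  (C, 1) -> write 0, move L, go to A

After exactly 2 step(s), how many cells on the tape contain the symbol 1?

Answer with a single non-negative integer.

Answer: 1

Derivation:
Step 1: in state A at pos 0, read 1 -> (A,1)->write 1,move L,goto B. Now: state=B, head=-1, tape[-2..1]=0010 (head:  ^)
Step 2: in state B at pos -1, read 0 -> (B,0)->write 0,move R,goto H. Now: state=H, head=0, tape[-2..1]=0010 (head:   ^)
Cells containing 1 after step 2: {0} -> 1 cell(s)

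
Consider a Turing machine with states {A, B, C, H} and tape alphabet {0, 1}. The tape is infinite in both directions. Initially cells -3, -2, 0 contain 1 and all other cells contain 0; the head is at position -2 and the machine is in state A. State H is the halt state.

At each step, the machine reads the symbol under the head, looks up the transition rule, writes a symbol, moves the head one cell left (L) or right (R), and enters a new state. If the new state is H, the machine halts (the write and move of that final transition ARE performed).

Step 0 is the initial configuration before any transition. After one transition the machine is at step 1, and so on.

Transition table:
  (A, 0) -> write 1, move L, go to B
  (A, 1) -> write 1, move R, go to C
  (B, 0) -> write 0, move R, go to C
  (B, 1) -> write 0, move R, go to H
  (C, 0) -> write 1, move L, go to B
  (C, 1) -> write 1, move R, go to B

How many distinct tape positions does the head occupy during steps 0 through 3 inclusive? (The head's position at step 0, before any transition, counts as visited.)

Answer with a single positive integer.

Step 1: in state A at pos -2, read 1 -> (A,1)->write 1,move R,goto C. Now: state=C, head=-1, tape[-4..1]=011010 (head:    ^)
Step 2: in state C at pos -1, read 0 -> (C,0)->write 1,move L,goto B. Now: state=B, head=-2, tape[-4..1]=011110 (head:   ^)
Step 3: in state B at pos -2, read 1 -> (B,1)->write 0,move R,goto H. Now: state=H, head=-1, tape[-4..1]=010110 (head:    ^)
Head positions at steps 0..3: starting at -2, distinct positions visited = {-2, -1} -> 2 position(s)

Answer: 2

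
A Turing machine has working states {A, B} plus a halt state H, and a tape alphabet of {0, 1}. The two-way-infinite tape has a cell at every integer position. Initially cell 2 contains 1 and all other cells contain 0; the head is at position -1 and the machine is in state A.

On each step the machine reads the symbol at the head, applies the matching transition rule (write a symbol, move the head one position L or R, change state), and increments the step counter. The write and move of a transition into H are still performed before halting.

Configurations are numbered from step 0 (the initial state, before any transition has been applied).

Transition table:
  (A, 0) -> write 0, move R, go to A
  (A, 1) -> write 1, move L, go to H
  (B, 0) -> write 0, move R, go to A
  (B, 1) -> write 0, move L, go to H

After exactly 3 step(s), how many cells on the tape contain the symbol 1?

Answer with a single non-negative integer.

Answer: 1

Derivation:
Step 1: in state A at pos -1, read 0 -> (A,0)->write 0,move R,goto A. Now: state=A, head=0, tape[-2..3]=000010 (head:   ^)
Step 2: in state A at pos 0, read 0 -> (A,0)->write 0,move R,goto A. Now: state=A, head=1, tape[-2..3]=000010 (head:    ^)
Step 3: in state A at pos 1, read 0 -> (A,0)->write 0,move R,goto A. Now: state=A, head=2, tape[-2..3]=000010 (head:     ^)
Cells containing 1 after step 3: {2} -> 1 cell(s)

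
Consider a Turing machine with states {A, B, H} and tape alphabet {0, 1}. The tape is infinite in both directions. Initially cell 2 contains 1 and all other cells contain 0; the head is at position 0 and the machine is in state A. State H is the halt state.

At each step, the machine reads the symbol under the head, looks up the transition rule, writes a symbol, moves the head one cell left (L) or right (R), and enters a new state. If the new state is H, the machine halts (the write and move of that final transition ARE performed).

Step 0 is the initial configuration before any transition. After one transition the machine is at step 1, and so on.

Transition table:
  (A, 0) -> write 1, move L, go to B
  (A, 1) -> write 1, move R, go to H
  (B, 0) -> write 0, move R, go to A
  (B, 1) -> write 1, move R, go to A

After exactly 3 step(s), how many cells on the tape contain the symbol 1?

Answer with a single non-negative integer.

Answer: 2

Derivation:
Step 1: in state A at pos 0, read 0 -> (A,0)->write 1,move L,goto B. Now: state=B, head=-1, tape[-2..3]=001010 (head:  ^)
Step 2: in state B at pos -1, read 0 -> (B,0)->write 0,move R,goto A. Now: state=A, head=0, tape[-2..3]=001010 (head:   ^)
Step 3: in state A at pos 0, read 1 -> (A,1)->write 1,move R,goto H. Now: state=H, head=1, tape[-2..3]=001010 (head:    ^)
Cells containing 1 after step 3: {0, 2} -> 2 cell(s)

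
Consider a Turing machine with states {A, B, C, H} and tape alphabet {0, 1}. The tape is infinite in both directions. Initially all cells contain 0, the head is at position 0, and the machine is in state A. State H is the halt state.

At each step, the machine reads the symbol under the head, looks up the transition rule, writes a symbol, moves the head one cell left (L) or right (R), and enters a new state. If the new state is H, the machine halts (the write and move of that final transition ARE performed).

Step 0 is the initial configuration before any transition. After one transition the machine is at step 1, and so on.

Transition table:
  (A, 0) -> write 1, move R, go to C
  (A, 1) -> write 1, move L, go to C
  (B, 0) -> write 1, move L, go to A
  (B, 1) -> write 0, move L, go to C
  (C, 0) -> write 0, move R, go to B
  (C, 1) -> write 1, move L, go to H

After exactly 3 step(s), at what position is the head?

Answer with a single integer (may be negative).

Answer: 1

Derivation:
Step 1: in state A at pos 0, read 0 -> (A,0)->write 1,move R,goto C. Now: state=C, head=1, tape[-1..2]=0100 (head:   ^)
Step 2: in state C at pos 1, read 0 -> (C,0)->write 0,move R,goto B. Now: state=B, head=2, tape[-1..3]=01000 (head:    ^)
Step 3: in state B at pos 2, read 0 -> (B,0)->write 1,move L,goto A. Now: state=A, head=1, tape[-1..3]=01010 (head:   ^)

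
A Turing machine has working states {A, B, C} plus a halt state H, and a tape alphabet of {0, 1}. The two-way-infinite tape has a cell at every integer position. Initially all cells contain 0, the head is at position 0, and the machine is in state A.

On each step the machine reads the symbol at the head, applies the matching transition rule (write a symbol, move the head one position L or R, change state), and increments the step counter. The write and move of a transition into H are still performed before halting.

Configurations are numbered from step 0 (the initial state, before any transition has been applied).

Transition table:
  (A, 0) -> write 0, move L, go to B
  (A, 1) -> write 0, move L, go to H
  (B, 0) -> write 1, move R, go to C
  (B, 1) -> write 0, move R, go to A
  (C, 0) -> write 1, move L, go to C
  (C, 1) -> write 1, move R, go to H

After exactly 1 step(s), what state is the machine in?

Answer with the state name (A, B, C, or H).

Step 1: in state A at pos 0, read 0 -> (A,0)->write 0,move L,goto B. Now: state=B, head=-1, tape[-2..1]=0000 (head:  ^)

Answer: B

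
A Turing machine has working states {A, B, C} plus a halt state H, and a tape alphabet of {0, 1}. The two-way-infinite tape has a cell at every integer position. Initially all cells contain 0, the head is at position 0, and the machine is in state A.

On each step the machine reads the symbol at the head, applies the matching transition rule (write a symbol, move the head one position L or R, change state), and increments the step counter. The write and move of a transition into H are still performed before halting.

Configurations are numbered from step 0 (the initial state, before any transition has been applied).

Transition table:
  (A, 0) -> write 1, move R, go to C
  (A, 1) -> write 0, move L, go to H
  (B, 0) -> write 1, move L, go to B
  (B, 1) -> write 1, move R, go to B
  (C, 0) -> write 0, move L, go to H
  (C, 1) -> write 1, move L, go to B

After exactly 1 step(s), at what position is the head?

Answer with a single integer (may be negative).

Step 1: in state A at pos 0, read 0 -> (A,0)->write 1,move R,goto C. Now: state=C, head=1, tape[-1..2]=0100 (head:   ^)

Answer: 1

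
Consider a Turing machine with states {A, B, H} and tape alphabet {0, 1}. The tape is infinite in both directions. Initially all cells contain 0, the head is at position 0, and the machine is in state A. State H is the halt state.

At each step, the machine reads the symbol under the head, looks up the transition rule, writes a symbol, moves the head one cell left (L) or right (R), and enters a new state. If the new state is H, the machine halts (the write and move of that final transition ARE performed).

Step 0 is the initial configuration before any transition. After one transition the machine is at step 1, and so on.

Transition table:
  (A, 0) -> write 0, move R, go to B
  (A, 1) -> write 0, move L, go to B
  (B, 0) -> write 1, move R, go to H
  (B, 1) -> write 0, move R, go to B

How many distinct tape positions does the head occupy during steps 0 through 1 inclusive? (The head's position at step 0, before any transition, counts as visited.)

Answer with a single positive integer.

Step 1: in state A at pos 0, read 0 -> (A,0)->write 0,move R,goto B. Now: state=B, head=1, tape[-1..2]=0000 (head:   ^)
Head positions at steps 0..1: starting at 0, distinct positions visited = {0, 1} -> 2 position(s)

Answer: 2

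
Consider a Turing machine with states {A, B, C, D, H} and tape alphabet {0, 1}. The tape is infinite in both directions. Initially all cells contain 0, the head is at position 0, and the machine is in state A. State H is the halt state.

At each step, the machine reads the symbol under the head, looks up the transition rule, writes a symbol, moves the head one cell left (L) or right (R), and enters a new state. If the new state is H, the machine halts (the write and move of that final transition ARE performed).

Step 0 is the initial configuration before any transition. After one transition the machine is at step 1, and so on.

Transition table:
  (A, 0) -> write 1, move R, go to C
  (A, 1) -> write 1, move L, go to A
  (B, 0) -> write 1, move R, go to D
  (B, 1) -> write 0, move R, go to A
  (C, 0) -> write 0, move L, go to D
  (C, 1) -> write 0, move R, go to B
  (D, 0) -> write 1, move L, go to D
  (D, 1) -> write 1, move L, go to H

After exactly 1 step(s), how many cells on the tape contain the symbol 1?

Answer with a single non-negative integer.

Answer: 1

Derivation:
Step 1: in state A at pos 0, read 0 -> (A,0)->write 1,move R,goto C. Now: state=C, head=1, tape[-1..2]=0100 (head:   ^)
Cells containing 1 after step 1: {0} -> 1 cell(s)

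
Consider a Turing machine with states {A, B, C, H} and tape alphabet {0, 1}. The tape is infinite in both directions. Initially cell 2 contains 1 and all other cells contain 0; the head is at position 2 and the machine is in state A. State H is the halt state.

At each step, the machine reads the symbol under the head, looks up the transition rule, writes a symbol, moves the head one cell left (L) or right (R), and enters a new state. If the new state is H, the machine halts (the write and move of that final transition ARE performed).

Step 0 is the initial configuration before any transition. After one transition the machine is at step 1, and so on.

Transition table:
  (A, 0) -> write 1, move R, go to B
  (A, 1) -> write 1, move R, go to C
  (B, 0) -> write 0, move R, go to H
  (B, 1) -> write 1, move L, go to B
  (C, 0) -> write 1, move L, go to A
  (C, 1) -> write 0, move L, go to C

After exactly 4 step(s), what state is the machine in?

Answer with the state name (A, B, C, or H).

Answer: C

Derivation:
Step 1: in state A at pos 2, read 1 -> (A,1)->write 1,move R,goto C. Now: state=C, head=3, tape[1..4]=0100 (head:   ^)
Step 2: in state C at pos 3, read 0 -> (C,0)->write 1,move L,goto A. Now: state=A, head=2, tape[1..4]=0110 (head:  ^)
Step 3: in state A at pos 2, read 1 -> (A,1)->write 1,move R,goto C. Now: state=C, head=3, tape[1..4]=0110 (head:   ^)
Step 4: in state C at pos 3, read 1 -> (C,1)->write 0,move L,goto C. Now: state=C, head=2, tape[1..4]=0100 (head:  ^)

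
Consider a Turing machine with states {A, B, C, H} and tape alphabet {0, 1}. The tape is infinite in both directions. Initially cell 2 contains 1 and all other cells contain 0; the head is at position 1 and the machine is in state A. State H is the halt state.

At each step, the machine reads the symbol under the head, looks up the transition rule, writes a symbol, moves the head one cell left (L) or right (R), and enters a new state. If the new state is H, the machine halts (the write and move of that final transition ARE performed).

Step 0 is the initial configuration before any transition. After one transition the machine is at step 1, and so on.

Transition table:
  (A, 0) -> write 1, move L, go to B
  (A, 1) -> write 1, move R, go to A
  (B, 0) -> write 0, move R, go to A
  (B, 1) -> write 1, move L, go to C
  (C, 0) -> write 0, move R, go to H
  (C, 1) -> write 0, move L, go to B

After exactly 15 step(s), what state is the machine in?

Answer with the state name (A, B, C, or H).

Answer: C

Derivation:
Step 1: in state A at pos 1, read 0 -> (A,0)->write 1,move L,goto B. Now: state=B, head=0, tape[-1..3]=00110 (head:  ^)
Step 2: in state B at pos 0, read 0 -> (B,0)->write 0,move R,goto A. Now: state=A, head=1, tape[-1..3]=00110 (head:   ^)
Step 3: in state A at pos 1, read 1 -> (A,1)->write 1,move R,goto A. Now: state=A, head=2, tape[-1..3]=00110 (head:    ^)
Step 4: in state A at pos 2, read 1 -> (A,1)->write 1,move R,goto A. Now: state=A, head=3, tape[-1..4]=001100 (head:     ^)
Step 5: in state A at pos 3, read 0 -> (A,0)->write 1,move L,goto B. Now: state=B, head=2, tape[-1..4]=001110 (head:    ^)
Step 6: in state B at pos 2, read 1 -> (B,1)->write 1,move L,goto C. Now: state=C, head=1, tape[-1..4]=001110 (head:   ^)
Step 7: in state C at pos 1, read 1 -> (C,1)->write 0,move L,goto B. Now: state=B, head=0, tape[-1..4]=000110 (head:  ^)
Step 8: in state B at pos 0, read 0 -> (B,0)->write 0,move R,goto A. Now: state=A, head=1, tape[-1..4]=000110 (head:   ^)
Step 9: in state A at pos 1, read 0 -> (A,0)->write 1,move L,goto B. Now: state=B, head=0, tape[-1..4]=001110 (head:  ^)
Step 10: in state B at pos 0, read 0 -> (B,0)->write 0,move R,goto A. Now: state=A, head=1, tape[-1..4]=001110 (head:   ^)
Step 11: in state A at pos 1, read 1 -> (A,1)->write 1,move R,goto A. Now: state=A, head=2, tape[-1..4]=001110 (head:    ^)
Step 12: in state A at pos 2, read 1 -> (A,1)->write 1,move R,goto A. Now: state=A, head=3, tape[-1..4]=001110 (head:     ^)
Step 13: in state A at pos 3, read 1 -> (A,1)->write 1,move R,goto A. Now: state=A, head=4, tape[-1..5]=0011100 (head:      ^)
Step 14: in state A at pos 4, read 0 -> (A,0)->write 1,move L,goto B. Now: state=B, head=3, tape[-1..5]=0011110 (head:     ^)
Step 15: in state B at pos 3, read 1 -> (B,1)->write 1,move L,goto C. Now: state=C, head=2, tape[-1..5]=0011110 (head:    ^)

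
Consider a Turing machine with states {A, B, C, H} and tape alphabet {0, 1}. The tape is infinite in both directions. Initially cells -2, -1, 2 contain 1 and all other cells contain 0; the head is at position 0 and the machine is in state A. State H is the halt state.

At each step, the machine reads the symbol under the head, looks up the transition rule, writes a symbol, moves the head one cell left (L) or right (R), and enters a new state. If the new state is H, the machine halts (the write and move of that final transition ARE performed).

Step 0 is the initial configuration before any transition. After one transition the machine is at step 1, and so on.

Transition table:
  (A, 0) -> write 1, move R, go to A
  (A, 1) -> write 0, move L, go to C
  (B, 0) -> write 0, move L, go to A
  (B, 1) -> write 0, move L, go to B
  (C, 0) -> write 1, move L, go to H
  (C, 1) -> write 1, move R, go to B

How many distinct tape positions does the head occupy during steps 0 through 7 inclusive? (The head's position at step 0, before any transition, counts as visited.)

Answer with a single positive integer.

Answer: 3

Derivation:
Step 1: in state A at pos 0, read 0 -> (A,0)->write 1,move R,goto A. Now: state=A, head=1, tape[-3..3]=0111010 (head:     ^)
Step 2: in state A at pos 1, read 0 -> (A,0)->write 1,move R,goto A. Now: state=A, head=2, tape[-3..3]=0111110 (head:      ^)
Step 3: in state A at pos 2, read 1 -> (A,1)->write 0,move L,goto C. Now: state=C, head=1, tape[-3..3]=0111100 (head:     ^)
Step 4: in state C at pos 1, read 1 -> (C,1)->write 1,move R,goto B. Now: state=B, head=2, tape[-3..3]=0111100 (head:      ^)
Step 5: in state B at pos 2, read 0 -> (B,0)->write 0,move L,goto A. Now: state=A, head=1, tape[-3..3]=0111100 (head:     ^)
Step 6: in state A at pos 1, read 1 -> (A,1)->write 0,move L,goto C. Now: state=C, head=0, tape[-3..3]=0111000 (head:    ^)
Step 7: in state C at pos 0, read 1 -> (C,1)->write 1,move R,goto B. Now: state=B, head=1, tape[-3..3]=0111000 (head:     ^)
Head positions at steps 0..7: starting at 0, distinct positions visited = {0, 1, 2} -> 3 position(s)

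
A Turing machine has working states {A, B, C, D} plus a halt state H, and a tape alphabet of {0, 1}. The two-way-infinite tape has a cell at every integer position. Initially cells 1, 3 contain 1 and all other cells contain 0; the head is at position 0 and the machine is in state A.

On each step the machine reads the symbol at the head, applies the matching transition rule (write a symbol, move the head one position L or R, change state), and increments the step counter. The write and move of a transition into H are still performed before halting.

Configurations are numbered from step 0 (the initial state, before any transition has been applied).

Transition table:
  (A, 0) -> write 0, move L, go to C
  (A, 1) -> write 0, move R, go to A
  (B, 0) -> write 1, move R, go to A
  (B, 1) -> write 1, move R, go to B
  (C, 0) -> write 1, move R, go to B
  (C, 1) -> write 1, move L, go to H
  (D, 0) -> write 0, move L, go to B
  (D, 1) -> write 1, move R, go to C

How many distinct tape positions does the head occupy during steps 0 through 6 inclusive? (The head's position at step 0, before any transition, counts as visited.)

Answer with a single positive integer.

Step 1: in state A at pos 0, read 0 -> (A,0)->write 0,move L,goto C. Now: state=C, head=-1, tape[-2..4]=0001010 (head:  ^)
Step 2: in state C at pos -1, read 0 -> (C,0)->write 1,move R,goto B. Now: state=B, head=0, tape[-2..4]=0101010 (head:   ^)
Step 3: in state B at pos 0, read 0 -> (B,0)->write 1,move R,goto A. Now: state=A, head=1, tape[-2..4]=0111010 (head:    ^)
Step 4: in state A at pos 1, read 1 -> (A,1)->write 0,move R,goto A. Now: state=A, head=2, tape[-2..4]=0110010 (head:     ^)
Step 5: in state A at pos 2, read 0 -> (A,0)->write 0,move L,goto C. Now: state=C, head=1, tape[-2..4]=0110010 (head:    ^)
Step 6: in state C at pos 1, read 0 -> (C,0)->write 1,move R,goto B. Now: state=B, head=2, tape[-2..4]=0111010 (head:     ^)
Head positions at steps 0..6: starting at 0, distinct positions visited = {-1, 0, 1, 2} -> 4 position(s)

Answer: 4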